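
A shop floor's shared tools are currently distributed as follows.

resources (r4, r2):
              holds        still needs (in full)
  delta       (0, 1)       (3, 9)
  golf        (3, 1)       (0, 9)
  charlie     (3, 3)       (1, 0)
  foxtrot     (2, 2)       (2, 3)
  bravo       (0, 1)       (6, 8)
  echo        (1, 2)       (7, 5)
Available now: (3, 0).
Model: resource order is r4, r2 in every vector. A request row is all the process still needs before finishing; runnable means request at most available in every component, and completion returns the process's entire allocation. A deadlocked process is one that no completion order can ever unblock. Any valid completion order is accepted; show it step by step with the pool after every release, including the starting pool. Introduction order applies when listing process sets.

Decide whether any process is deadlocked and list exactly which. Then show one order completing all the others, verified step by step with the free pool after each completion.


Deadlocked set: delta, golf and bravo.
Key observation: after charlie, foxtrot, echo complete, (9, 7) is the best the pool ever gets, yet each leftover process wants more r2.
A valid finishing order for the others: charlie, foxtrot, echo. Step-by-step check:
  pool = (3, 0)
  charlie: need (1, 0) fits (3, 0); releases (3, 3), pool now (6, 3)
  foxtrot: need (2, 3) fits (6, 3); releases (2, 2), pool now (8, 5)
  echo: need (7, 5) fits (8, 5); releases (1, 2), pool now (9, 7)
The stuck group stays short no matter what:
  delta still needs (3, 9) but only (9, 7) is free — short on r2
  golf still needs (0, 9) but only (9, 7) is free — short on r2
  bravo still needs (6, 8) but only (9, 7) is free — short on r2


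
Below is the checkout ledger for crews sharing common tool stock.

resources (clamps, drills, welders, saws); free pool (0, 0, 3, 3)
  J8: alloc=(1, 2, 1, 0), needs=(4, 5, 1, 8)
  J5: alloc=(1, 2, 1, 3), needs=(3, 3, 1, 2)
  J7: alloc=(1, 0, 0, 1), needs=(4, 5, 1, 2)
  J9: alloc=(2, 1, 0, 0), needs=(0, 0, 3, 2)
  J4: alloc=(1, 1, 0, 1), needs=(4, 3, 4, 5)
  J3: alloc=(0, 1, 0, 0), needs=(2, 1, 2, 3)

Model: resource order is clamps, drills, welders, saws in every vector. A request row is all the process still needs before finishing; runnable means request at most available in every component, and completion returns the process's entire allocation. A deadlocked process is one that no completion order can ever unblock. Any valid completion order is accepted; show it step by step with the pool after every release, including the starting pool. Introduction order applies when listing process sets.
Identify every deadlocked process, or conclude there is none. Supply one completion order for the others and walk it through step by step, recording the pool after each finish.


The deadlocked set is J8, J5, J7 and J4.
Key observation: after J9, J3 complete, (2, 2, 3, 3) is the best the pool ever gets, yet each leftover process wants more clamps.
The rest can finish in the order J9, J3. Walking it through:
  pool = (0, 0, 3, 3)
  J9 needs (0, 0, 3, 2) <= (0, 0, 3, 3) -> finishes; pool += (2, 1, 0, 0) = (2, 1, 3, 3)
  J3 needs (2, 1, 2, 3) <= (2, 1, 3, 3) -> finishes; pool += (0, 1, 0, 0) = (2, 2, 3, 3)
None of the blocked processes ever fits:
  J8 still needs (4, 5, 1, 8) but only (2, 2, 3, 3) is free — short on clamps, drills and saws
  J5 still needs (3, 3, 1, 2) but only (2, 2, 3, 3) is free — short on clamps and drills
  J7 still needs (4, 5, 1, 2) but only (2, 2, 3, 3) is free — short on clamps and drills
  J4 still needs (4, 3, 4, 5) but only (2, 2, 3, 3) is free — short on clamps, drills, welders and saws


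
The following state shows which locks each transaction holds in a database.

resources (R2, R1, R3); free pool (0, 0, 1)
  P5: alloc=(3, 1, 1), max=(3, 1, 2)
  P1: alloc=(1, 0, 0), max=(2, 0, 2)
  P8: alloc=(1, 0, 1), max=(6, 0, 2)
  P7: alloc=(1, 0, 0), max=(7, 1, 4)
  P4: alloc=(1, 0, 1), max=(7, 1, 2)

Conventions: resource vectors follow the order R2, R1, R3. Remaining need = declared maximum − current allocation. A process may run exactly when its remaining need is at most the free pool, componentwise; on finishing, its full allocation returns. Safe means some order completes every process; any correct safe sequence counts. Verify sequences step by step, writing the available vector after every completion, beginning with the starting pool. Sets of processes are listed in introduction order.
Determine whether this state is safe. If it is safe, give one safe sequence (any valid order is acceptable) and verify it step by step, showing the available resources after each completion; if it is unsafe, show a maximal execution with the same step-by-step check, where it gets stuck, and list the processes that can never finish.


UNSAFE.
Key observation: the pool after P5, P1 is (4, 1, 2); every surviving request exceeds it in R2, so progress ends there.
Going as far as possible: P5, P1; after that, nothing fits. Step-by-step check:
  pool = (0, 0, 1)
  P5: need (0, 0, 1) fits (0, 0, 1); releases (3, 1, 1), pool now (3, 1, 2)
  P1: need (1, 0, 2) fits (3, 1, 2); releases (1, 0, 0), pool now (4, 1, 2)
  P8 cannot run: need (5, 0, 1) vs free (4, 1, 2) (insufficient R2)
  P7 cannot run: need (6, 1, 4) vs free (4, 1, 2) (insufficient R2 and R3)
  P4 cannot run: need (6, 1, 1) vs free (4, 1, 2) (insufficient R2)
Processes that can never finish: P8, P7 and P4.


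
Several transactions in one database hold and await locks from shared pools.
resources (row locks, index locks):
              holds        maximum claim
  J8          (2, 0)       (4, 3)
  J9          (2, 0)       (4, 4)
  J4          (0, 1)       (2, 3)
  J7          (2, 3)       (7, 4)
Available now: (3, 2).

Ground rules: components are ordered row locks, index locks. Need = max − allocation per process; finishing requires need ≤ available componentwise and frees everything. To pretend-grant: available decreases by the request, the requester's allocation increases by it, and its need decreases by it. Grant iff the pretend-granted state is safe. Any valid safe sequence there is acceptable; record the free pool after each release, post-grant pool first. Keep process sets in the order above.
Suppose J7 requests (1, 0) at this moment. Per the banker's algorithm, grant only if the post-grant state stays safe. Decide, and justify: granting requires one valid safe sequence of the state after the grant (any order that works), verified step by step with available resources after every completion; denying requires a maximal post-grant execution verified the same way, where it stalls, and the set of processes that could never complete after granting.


GRANT. The post-grant state is safe; one safe sequence: J4, J8, J7, J9.
Key observation: even at the reduced pool (2, 2), J4 fits immediately, so safety survives the grant.
Verifying the post-grant state step by step:
  pool = (2, 2)
  J4: need (2, 2) fits (2, 2); releases (0, 1), pool now (2, 3)
  J8: need (2, 3) fits (2, 3); releases (2, 0), pool now (4, 3)
  J7: need (4, 1) fits (4, 3); releases (3, 3), pool now (7, 6)
  J9: need (2, 4) fits (7, 6); releases (2, 0), pool now (9, 6)


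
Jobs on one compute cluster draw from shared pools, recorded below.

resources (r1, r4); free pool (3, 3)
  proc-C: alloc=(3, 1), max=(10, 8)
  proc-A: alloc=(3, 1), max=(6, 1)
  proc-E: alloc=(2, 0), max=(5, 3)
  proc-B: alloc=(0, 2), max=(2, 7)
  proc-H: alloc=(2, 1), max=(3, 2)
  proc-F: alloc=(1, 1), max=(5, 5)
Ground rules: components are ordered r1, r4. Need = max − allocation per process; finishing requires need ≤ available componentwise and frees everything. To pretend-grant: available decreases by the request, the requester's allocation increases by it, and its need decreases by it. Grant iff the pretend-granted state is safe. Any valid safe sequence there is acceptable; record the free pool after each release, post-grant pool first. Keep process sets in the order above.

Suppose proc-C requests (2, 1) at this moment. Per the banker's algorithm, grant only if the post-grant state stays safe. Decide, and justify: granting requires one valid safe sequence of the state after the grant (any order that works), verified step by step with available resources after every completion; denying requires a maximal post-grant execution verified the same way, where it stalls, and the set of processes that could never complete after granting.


GRANT: granting preserves safety; a valid post-grant sequence is proc-H, proc-E, proc-A, proc-F, proc-B, proc-C.
Key observation: the transfer keeps a workable pool ((1, 2)); proc-H starts the safe sequence.
Check on the post-grant state, step by step:
  pool = (1, 2)
  proc-H: need (1, 1) fits (1, 2); releases (2, 1), pool now (3, 3)
  proc-E: need (3, 3) fits (3, 3); releases (2, 0), pool now (5, 3)
  proc-A: need (3, 0) fits (5, 3); releases (3, 1), pool now (8, 4)
  proc-F: need (4, 4) fits (8, 4); releases (1, 1), pool now (9, 5)
  proc-B: need (2, 5) fits (9, 5); releases (0, 2), pool now (9, 7)
  proc-C: need (5, 6) fits (9, 7); releases (5, 2), pool now (14, 9)


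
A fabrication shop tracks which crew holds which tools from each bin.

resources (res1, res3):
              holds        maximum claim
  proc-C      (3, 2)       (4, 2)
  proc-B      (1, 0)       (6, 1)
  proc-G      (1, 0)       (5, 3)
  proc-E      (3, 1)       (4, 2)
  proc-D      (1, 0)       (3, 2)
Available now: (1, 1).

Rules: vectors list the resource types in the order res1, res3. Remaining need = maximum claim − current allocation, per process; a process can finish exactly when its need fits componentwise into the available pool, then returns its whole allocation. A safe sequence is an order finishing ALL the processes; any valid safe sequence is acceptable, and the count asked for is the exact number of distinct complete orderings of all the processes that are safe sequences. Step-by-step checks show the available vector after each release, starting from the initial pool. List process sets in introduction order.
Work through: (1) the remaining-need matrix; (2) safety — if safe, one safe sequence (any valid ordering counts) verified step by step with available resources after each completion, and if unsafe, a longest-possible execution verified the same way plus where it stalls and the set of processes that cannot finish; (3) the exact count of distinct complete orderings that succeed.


(1) Remaining need (order res1, res3):
  proc-C: (1, 0)
  proc-B: (5, 1)
  proc-G: (4, 3)
  proc-E: (1, 1)
  proc-D: (2, 2)
(2) SAFE — a valid safe sequence is proc-C, proc-G, proc-D, proc-B, proc-E.
Key observation: at proc-C the run first touches a limit — (1, 0) against (1, 1), exact on a resource it actually requests.
Check, step by step:
  pool = (1, 1)
  proc-C needs (1, 0) <= (1, 1) -> finishes; pool += (3, 2) = (4, 3)
  proc-G needs (4, 3) <= (4, 3) -> finishes; pool += (1, 0) = (5, 3)
  proc-D needs (2, 2) <= (5, 3) -> finishes; pool += (1, 0) = (6, 3)
  proc-B needs (5, 1) <= (6, 3) -> finishes; pool += (1, 0) = (7, 3)
  proc-E needs (1, 1) <= (7, 3) -> finishes; pool += (3, 1) = (10, 4)
(3) Precisely 27 of the possible complete orderings are safe sequences.


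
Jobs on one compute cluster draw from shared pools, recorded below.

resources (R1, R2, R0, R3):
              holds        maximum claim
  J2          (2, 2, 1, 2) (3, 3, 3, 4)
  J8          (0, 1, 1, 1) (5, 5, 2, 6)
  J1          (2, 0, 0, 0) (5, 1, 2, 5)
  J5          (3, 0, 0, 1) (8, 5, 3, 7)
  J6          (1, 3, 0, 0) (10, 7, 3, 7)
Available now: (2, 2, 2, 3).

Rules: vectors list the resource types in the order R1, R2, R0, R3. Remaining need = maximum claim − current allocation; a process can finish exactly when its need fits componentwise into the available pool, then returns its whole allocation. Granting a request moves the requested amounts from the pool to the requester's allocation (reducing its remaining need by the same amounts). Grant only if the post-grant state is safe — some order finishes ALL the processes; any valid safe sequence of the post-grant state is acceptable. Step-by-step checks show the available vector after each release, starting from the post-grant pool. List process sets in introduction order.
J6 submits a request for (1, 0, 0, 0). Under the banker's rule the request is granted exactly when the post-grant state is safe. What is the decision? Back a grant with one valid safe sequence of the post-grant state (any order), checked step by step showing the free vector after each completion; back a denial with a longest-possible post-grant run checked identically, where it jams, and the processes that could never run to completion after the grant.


GRANT. The post-grant state is safe; one safe sequence: J2, J1, J8, J5, J6.
Key observation: after the grant the pool drops to (1, 2, 2, 3), which still lets J2 finish first and unwind the rest.
Verifying the post-grant state step by step:
  pool = (1, 2, 2, 3)
  J2 needs (1, 1, 2, 2) <= (1, 2, 2, 3) -> finishes; pool += (2, 2, 1, 2) = (3, 4, 3, 5)
  J1 needs (3, 1, 2, 5) <= (3, 4, 3, 5) -> finishes; pool += (2, 0, 0, 0) = (5, 4, 3, 5)
  J8 needs (5, 4, 1, 5) <= (5, 4, 3, 5) -> finishes; pool += (0, 1, 1, 1) = (5, 5, 4, 6)
  J5 needs (5, 5, 3, 6) <= (5, 5, 4, 6) -> finishes; pool += (3, 0, 0, 1) = (8, 5, 4, 7)
  J6 needs (8, 4, 3, 7) <= (8, 5, 4, 7) -> finishes; pool += (2, 3, 0, 0) = (10, 8, 4, 7)


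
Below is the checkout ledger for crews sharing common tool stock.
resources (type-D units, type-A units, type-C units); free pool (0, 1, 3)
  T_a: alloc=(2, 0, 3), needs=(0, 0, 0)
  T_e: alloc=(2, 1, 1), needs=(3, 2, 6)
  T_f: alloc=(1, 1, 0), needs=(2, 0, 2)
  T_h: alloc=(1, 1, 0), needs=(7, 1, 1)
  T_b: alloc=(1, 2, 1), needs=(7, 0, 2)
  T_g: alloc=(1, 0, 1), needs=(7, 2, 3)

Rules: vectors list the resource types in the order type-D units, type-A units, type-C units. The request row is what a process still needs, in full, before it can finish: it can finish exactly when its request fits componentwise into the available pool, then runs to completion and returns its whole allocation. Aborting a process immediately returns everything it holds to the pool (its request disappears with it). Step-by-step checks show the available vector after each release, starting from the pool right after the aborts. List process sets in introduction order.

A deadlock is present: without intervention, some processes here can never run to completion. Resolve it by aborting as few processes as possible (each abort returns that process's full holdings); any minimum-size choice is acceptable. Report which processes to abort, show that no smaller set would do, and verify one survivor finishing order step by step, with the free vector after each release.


Abort T_b and T_g.
Key observation: the deadlocked T_h becomes finishable only because T_b and T_g released (2, 2, 2); it completes at step 4 below.
Why nothing smaller works — every single abort fails: T_a alone leaves T_h blocked (short on type-D units); T_e alone leaves T_h blocked (short on type-D units); T_f alone leaves T_h blocked (short on type-D units); T_h alone leaves T_b blocked (short on type-D units); T_b alone leaves T_h blocked (short on type-D units); T_g alone leaves T_h blocked (short on type-D units).
Survivors finish in the order: T_f, T_a, T_e, T_h. Verifying each step (pool after the aborts first):
  pool = (2, 3, 5)
  run T_f (needs (2, 0, 2), free (2, 3, 5)); after release of (1, 1, 0) the pool is (3, 4, 5)
  run T_a (needs (0, 0, 0), free (3, 4, 5)); after release of (2, 0, 3) the pool is (5, 4, 8)
  run T_e (needs (3, 2, 6), free (5, 4, 8)); after release of (2, 1, 1) the pool is (7, 5, 9)
  run T_h (needs (7, 1, 1), free (7, 5, 9)); after release of (1, 1, 0) the pool is (8, 6, 9)


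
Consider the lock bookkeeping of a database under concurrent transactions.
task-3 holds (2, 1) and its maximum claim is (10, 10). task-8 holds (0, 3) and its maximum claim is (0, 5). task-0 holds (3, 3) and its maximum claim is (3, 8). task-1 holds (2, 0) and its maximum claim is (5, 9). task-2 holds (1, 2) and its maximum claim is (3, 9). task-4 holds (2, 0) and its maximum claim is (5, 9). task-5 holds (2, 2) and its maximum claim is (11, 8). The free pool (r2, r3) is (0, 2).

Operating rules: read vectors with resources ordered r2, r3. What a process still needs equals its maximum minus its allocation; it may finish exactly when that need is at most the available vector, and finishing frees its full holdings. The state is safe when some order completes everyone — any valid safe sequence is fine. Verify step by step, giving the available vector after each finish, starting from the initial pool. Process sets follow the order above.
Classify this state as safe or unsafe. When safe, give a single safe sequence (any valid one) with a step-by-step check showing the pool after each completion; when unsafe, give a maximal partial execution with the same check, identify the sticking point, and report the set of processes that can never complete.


SAFE — a valid safe sequence is task-8, task-0, task-2, task-1, task-4, task-3, task-5.
Key observation: task-8 marks the first exact bind of the order: its need (0, 2) fits the free (0, 2) with zero slack on a requested resource.
Walking it through:
  pool = (0, 2)
  run task-8 (needs (0, 2), free (0, 2)); after release of (0, 3) the pool is (0, 5)
  run task-0 (needs (0, 5), free (0, 5)); after release of (3, 3) the pool is (3, 8)
  run task-2 (needs (2, 7), free (3, 8)); after release of (1, 2) the pool is (4, 10)
  run task-1 (needs (3, 9), free (4, 10)); after release of (2, 0) the pool is (6, 10)
  run task-4 (needs (3, 9), free (6, 10)); after release of (2, 0) the pool is (8, 10)
  run task-3 (needs (8, 9), free (8, 10)); after release of (2, 1) the pool is (10, 11)
  run task-5 (needs (9, 6), free (10, 11)); after release of (2, 2) the pool is (12, 13)


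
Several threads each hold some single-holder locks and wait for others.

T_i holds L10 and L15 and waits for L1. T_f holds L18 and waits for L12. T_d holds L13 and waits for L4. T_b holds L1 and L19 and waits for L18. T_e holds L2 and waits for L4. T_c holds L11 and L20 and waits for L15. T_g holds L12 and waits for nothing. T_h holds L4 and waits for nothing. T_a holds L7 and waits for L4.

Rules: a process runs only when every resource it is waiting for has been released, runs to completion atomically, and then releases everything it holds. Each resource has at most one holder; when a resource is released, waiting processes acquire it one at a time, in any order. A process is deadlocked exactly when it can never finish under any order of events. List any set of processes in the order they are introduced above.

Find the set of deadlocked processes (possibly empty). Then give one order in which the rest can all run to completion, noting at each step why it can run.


No process is deadlocked.
Key observation: every chain of waits terminates; starting from the processes that wait on nothing, all the rest unlock in turn.
One completion order for the rest: T_g, T_h, T_f, T_b, T_d, T_a, T_i, T_e, T_c.
Check, step by step:
  run T_g (it waits on nothing); releases L12
  run T_h (it waits on nothing); releases L4
  T_f: everything it awaited (L12) is free; runs, freeing L18
  T_b: everything it awaited (L18) is free; runs, freeing L1 and L19
  T_d: everything it awaited (L4) is free; runs, freeing L13
  T_a: everything it awaited (L4) is free; runs, freeing L7
  T_i: everything it awaited (L1) is free; runs, freeing L10 and L15
  T_e: everything it awaited (L4) is free; runs, freeing L2
  T_c: everything it awaited (L15) is free; runs, freeing L11 and L20


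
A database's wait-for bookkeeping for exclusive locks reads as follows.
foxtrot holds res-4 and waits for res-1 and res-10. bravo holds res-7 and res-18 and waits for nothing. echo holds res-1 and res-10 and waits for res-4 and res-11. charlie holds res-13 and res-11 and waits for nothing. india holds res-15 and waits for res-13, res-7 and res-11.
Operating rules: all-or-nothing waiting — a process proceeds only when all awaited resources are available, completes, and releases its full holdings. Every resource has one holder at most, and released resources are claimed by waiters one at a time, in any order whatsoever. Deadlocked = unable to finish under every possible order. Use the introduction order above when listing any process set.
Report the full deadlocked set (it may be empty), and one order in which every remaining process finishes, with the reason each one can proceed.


Deadlocked: foxtrot and echo.
Key observation: the waits loop around foxtrot -> echo -> foxtrot with no way out; no other process is dragged down with it.
A valid finishing order for the others: charlie, bravo, india.
Verifying each step:
  run charlie (it waits on nothing); releases res-13 and res-11
  run bravo (it waits on nothing); releases res-7 and res-18
  india: everything it awaited (res-13, res-7 and res-11) is free; runs, freeing res-15


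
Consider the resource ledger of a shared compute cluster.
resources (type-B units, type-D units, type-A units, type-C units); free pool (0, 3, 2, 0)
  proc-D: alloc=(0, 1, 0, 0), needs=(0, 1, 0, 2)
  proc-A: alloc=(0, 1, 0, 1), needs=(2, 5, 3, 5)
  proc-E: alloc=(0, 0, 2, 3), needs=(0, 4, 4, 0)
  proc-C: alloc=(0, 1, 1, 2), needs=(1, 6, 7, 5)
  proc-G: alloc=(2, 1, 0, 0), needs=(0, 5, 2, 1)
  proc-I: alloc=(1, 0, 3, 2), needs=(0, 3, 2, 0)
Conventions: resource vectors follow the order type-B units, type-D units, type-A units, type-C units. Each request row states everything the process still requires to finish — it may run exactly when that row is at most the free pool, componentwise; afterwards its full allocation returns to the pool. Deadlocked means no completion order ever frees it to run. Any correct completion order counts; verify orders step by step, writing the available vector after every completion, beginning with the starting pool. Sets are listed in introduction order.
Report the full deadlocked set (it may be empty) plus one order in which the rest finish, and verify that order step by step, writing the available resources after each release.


Deadlocked: proc-A, proc-C and proc-G.
Key observation: type-D units is the bottleneck — with proc-I, proc-D, proc-E done the pool holds (1, 4, 7, 5), short of every remaining need.
The rest can finish in the order proc-I, proc-D, proc-E. Walking it through:
  pool = (0, 3, 2, 0)
  run proc-I (needs (0, 3, 2, 0), free (0, 3, 2, 0)); after release of (1, 0, 3, 2) the pool is (1, 3, 5, 2)
  run proc-D (needs (0, 1, 0, 2), free (1, 3, 5, 2)); after release of (0, 1, 0, 0) the pool is (1, 4, 5, 2)
  run proc-E (needs (0, 4, 4, 0), free (1, 4, 5, 2)); after release of (0, 0, 2, 3) the pool is (1, 4, 7, 5)
The blocked processes can never fit:
  proc-A still needs (2, 5, 3, 5) but only (1, 4, 7, 5) is free — short on type-B units and type-D units
  proc-C still needs (1, 6, 7, 5) but only (1, 4, 7, 5) is free — short on type-D units
  proc-G still needs (0, 5, 2, 1) but only (1, 4, 7, 5) is free — short on type-D units


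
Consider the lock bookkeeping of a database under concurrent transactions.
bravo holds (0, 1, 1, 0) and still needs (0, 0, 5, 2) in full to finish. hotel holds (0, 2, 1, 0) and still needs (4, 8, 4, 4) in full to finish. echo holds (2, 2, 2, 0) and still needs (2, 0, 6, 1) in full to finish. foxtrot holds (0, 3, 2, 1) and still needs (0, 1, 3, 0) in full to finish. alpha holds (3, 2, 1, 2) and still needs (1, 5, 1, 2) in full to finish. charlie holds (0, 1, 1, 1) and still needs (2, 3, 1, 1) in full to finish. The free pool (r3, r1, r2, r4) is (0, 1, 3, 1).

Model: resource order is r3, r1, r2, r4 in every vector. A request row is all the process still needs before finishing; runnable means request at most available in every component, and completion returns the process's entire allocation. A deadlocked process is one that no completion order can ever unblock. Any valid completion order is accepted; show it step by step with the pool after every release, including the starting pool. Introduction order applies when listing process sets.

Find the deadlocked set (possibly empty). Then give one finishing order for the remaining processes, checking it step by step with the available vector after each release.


Deadlocked set: hotel, echo, alpha and charlie.
Key observation: the wall is r3: completing foxtrot, bravo brings the pool only to (0, 5, 6, 2), and all the rest need more.
The rest can finish in the order foxtrot, bravo. Step-by-step check:
  pool = (0, 1, 3, 1)
  foxtrot needs (0, 1, 3, 0) <= (0, 1, 3, 1) -> finishes; pool += (0, 3, 2, 1) = (0, 4, 5, 2)
  bravo needs (0, 0, 5, 2) <= (0, 4, 5, 2) -> finishes; pool += (0, 1, 1, 0) = (0, 5, 6, 2)
None of the blocked processes ever fits:
  blocked: hotel wants (4, 8, 4, 4), pool (0, 5, 6, 2) — not enough r3, r1 and r4
  blocked: echo wants (2, 0, 6, 1), pool (0, 5, 6, 2) — not enough r3
  blocked: alpha wants (1, 5, 1, 2), pool (0, 5, 6, 2) — not enough r3
  blocked: charlie wants (2, 3, 1, 1), pool (0, 5, 6, 2) — not enough r3


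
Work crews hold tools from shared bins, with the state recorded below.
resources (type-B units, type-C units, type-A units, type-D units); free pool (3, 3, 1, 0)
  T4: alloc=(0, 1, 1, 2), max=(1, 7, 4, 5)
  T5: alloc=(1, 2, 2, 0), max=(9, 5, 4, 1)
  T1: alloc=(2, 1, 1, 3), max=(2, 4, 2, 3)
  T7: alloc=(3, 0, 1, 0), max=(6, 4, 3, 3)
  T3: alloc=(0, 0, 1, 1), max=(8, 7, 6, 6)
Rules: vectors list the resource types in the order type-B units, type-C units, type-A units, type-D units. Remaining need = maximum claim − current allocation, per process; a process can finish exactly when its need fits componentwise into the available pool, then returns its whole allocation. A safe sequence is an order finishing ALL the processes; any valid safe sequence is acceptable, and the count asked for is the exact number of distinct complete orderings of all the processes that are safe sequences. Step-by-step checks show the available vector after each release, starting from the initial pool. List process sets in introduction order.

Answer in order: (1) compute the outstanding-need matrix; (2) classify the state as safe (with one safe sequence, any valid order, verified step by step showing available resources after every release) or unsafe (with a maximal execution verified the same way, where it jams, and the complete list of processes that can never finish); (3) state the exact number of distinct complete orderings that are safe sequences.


(1) Remaining need (order type-B units, type-C units, type-A units, type-D units):
  T4: (1, 6, 3, 3)
  T5: (8, 3, 2, 1)
  T1: (0, 3, 1, 0)
  T7: (3, 4, 2, 3)
  T3: (8, 7, 5, 5)
(2) SAFE, for example via the order T1, T7, T5, T4, T3.
Key observation: T1 marks the first exact bind of the order: its need (0, 3, 1, 0) fits the free (3, 3, 1, 0) with zero slack on a requested resource.
Step-by-step check:
  pool = (3, 3, 1, 0)
  run T1 (needs (0, 3, 1, 0), free (3, 3, 1, 0)); after release of (2, 1, 1, 3) the pool is (5, 4, 2, 3)
  run T7 (needs (3, 4, 2, 3), free (5, 4, 2, 3)); after release of (3, 0, 1, 0) the pool is (8, 4, 3, 3)
  run T5 (needs (8, 3, 2, 1), free (8, 4, 3, 3)); after release of (1, 2, 2, 0) the pool is (9, 6, 5, 3)
  run T4 (needs (1, 6, 3, 3), free (9, 6, 5, 3)); after release of (0, 1, 1, 2) the pool is (9, 7, 6, 5)
  run T3 (needs (8, 7, 5, 5), free (9, 7, 6, 5)); after release of (0, 0, 1, 1) the pool is (9, 7, 7, 6)
(3) Precisely 1 of the possible complete orderings is a safe sequence.


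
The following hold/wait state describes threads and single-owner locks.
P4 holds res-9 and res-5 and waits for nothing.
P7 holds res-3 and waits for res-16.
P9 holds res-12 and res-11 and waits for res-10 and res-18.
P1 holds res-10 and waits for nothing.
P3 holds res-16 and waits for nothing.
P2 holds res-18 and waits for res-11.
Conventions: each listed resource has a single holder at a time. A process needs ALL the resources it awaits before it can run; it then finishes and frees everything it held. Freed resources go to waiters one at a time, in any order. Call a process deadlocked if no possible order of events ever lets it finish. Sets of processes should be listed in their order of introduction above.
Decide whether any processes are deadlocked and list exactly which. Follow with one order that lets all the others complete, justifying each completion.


Deadlocked set: P9 and P2.
Key observation: the wait chain closes on itself along P9 -> P2 -> P9; no other process is dragged down with it.
The rest can finish in the order P1, P3, P7, P4.
Step-by-step check:
  P1: no waits; runs immediately, freeing res-10
  P3: no waits; runs immediately, freeing res-16
  P7 waits on res-16 — all released -> runs and releases res-3
  P4: no waits; runs immediately, freeing res-9 and res-5


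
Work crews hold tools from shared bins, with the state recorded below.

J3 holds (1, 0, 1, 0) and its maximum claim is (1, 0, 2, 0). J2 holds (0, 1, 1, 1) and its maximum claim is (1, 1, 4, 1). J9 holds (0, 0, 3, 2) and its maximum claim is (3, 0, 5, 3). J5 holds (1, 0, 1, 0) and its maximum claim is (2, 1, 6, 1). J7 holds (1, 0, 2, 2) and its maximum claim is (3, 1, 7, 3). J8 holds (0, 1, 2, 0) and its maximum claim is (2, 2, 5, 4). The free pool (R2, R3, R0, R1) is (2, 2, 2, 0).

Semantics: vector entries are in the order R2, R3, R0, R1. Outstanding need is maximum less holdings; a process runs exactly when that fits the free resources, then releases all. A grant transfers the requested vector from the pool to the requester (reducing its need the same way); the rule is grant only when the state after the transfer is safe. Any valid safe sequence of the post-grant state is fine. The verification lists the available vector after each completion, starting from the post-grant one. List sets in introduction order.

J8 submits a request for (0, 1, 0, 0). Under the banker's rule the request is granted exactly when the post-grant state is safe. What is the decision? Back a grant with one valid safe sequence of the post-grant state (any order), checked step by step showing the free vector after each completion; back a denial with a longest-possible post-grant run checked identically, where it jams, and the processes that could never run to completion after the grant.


GRANT — the state after the grant stays safe, e.g. via J3, J2, J9, J5, J7, J8.
Key observation: after the grant the pool drops to (2, 1, 2, 0), which still lets J3 finish first and unwind the rest.
Check on the post-grant state, step by step:
  pool = (2, 1, 2, 0)
  J3 needs (0, 0, 1, 0) <= (2, 1, 2, 0) -> finishes; pool += (1, 0, 1, 0) = (3, 1, 3, 0)
  J2 needs (1, 0, 3, 0) <= (3, 1, 3, 0) -> finishes; pool += (0, 1, 1, 1) = (3, 2, 4, 1)
  J9 needs (3, 0, 2, 1) <= (3, 2, 4, 1) -> finishes; pool += (0, 0, 3, 2) = (3, 2, 7, 3)
  J5 needs (1, 1, 5, 1) <= (3, 2, 7, 3) -> finishes; pool += (1, 0, 1, 0) = (4, 2, 8, 3)
  J7 needs (2, 1, 5, 1) <= (4, 2, 8, 3) -> finishes; pool += (1, 0, 2, 2) = (5, 2, 10, 5)
  J8 needs (2, 0, 3, 4) <= (5, 2, 10, 5) -> finishes; pool += (0, 2, 2, 0) = (5, 4, 12, 5)


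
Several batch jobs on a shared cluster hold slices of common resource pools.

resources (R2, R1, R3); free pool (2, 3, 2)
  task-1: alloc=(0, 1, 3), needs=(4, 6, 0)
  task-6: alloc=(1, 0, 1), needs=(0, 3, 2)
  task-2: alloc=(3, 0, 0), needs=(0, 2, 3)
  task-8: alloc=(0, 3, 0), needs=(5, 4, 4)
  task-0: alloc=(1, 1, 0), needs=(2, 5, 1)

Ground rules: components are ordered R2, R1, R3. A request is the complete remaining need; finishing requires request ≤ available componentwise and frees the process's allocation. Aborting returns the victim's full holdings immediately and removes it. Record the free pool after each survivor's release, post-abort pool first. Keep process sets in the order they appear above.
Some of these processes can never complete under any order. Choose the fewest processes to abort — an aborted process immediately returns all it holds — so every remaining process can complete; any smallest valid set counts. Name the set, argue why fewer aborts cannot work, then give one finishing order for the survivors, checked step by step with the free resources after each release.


The answer: abort task-1.
Key observation: task-8 could never have finished before the abort; with (0, 1, 3) returned by task-1, it fits at step 3.
No smaller set exists: with zero aborts the deadlock remains.
The survivors complete as task-2, task-6, task-8, task-0. Verifying each step (starting from the post-abort pool):
  pool = (2, 4, 5)
  task-2 needs (0, 2, 3) <= (2, 4, 5) -> finishes; pool += (3, 0, 0) = (5, 4, 5)
  task-6 needs (0, 3, 2) <= (5, 4, 5) -> finishes; pool += (1, 0, 1) = (6, 4, 6)
  task-8 needs (5, 4, 4) <= (6, 4, 6) -> finishes; pool += (0, 3, 0) = (6, 7, 6)
  task-0 needs (2, 5, 1) <= (6, 7, 6) -> finishes; pool += (1, 1, 0) = (7, 8, 6)


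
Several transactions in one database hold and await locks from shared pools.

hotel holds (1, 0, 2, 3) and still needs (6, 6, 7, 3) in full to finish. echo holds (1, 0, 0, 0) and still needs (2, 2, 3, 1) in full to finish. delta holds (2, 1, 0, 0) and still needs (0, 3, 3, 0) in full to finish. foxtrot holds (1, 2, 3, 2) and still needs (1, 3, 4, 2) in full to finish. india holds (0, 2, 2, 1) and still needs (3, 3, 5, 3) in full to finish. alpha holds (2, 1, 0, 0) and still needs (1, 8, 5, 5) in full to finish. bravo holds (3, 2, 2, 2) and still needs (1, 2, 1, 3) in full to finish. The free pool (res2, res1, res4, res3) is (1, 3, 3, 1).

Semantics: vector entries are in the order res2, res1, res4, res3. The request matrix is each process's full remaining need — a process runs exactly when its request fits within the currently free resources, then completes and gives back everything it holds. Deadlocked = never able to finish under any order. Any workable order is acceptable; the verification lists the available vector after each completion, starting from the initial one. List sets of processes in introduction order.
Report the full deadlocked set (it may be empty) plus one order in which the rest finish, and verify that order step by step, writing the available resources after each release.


The deadlocked set is hotel, foxtrot, india, alpha and bravo.
Key observation: no order helps: past delta, echo, the free pool tops out at (4, 4, 3, 1), below what each blocked process needs in res3.
The rest can finish in the order delta, echo. Step-by-step check:
  pool = (1, 3, 3, 1)
  delta needs (0, 3, 3, 0) <= (1, 3, 3, 1) -> finishes; pool += (2, 1, 0, 0) = (3, 4, 3, 1)
  echo needs (2, 2, 3, 1) <= (3, 4, 3, 1) -> finishes; pool += (1, 0, 0, 0) = (4, 4, 3, 1)
The blocked processes can never fit:
  blocked: hotel wants (6, 6, 7, 3), pool (4, 4, 3, 1) — not enough res2, res1, res4 and res3
  blocked: foxtrot wants (1, 3, 4, 2), pool (4, 4, 3, 1) — not enough res4 and res3
  blocked: india wants (3, 3, 5, 3), pool (4, 4, 3, 1) — not enough res4 and res3
  blocked: alpha wants (1, 8, 5, 5), pool (4, 4, 3, 1) — not enough res1, res4 and res3
  blocked: bravo wants (1, 2, 1, 3), pool (4, 4, 3, 1) — not enough res3


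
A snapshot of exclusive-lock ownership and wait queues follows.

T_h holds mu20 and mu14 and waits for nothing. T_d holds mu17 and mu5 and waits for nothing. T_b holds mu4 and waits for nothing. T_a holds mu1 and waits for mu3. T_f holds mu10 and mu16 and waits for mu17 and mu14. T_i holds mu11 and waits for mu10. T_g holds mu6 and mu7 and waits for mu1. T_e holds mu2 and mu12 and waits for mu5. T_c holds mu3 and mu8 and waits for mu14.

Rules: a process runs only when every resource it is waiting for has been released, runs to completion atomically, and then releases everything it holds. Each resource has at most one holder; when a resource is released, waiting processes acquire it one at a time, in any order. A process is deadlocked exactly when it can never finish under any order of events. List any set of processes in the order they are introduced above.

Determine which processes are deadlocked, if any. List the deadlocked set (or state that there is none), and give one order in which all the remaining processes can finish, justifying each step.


Nothing here is deadlocked.
Key observation: there is no circular wait here — follow any chain and it reaches a process that is free to run now.
A valid finishing order for the others: T_h, T_d, T_e, T_b, T_c, T_a, T_g, T_f, T_i.
Step-by-step check:
  T_h waits on nothing -> runs at once and releases mu20 and mu14
  T_d waits on nothing -> runs at once and releases mu17 and mu5
  run T_e (all its waits — mu5 — are resolved); releases mu2 and mu12
  T_b waits on nothing -> runs at once and releases mu4
  run T_c (all its waits — mu14 — are resolved); releases mu3 and mu8
  run T_a (all its waits — mu3 — are resolved); releases mu1
  run T_g (all its waits — mu1 — are resolved); releases mu6 and mu7
  run T_f (all its waits — mu17 and mu14 — are resolved); releases mu10 and mu16
  run T_i (all its waits — mu10 — are resolved); releases mu11


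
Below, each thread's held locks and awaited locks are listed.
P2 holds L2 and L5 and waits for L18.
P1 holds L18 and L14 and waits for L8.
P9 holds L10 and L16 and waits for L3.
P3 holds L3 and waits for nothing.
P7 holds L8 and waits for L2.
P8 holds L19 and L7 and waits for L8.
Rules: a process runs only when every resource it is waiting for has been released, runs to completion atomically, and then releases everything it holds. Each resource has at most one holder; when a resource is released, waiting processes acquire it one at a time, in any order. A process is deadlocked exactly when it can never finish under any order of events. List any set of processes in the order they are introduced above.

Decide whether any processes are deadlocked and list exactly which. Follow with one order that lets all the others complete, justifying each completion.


The deadlocked set is P2, P1, P7 and P8.
Key observation: the loop P2 -> P1 -> P7 -> P2 blocks itself forever; P8 waits into the deadlock from upstream.
The rest can finish in the order P3, P9.
Walking it through:
  run P3 (it waits on nothing); releases L3
  P9 waits on L3 — all released -> runs and releases L10 and L16


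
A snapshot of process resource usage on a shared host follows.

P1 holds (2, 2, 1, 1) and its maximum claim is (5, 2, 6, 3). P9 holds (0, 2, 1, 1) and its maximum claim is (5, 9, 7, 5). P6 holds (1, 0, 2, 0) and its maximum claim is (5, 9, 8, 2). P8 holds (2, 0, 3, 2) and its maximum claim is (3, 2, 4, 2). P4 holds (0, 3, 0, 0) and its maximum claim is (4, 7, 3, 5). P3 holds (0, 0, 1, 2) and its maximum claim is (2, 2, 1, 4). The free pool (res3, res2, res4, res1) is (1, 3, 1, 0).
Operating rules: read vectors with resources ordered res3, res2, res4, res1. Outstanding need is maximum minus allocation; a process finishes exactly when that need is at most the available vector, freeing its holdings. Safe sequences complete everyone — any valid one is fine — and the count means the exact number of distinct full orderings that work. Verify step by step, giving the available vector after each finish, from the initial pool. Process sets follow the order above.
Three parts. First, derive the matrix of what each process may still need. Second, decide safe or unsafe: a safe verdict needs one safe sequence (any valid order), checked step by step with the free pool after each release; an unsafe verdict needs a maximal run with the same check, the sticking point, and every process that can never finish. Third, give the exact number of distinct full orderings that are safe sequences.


(1) Outstanding need per process (order res3, res2, res4, res1):
  P1: (3, 0, 5, 2)
  P9: (5, 7, 6, 4)
  P6: (4, 9, 6, 2)
  P8: (1, 2, 1, 0)
  P4: (4, 4, 3, 5)
  P3: (2, 2, 0, 2)
(2) SAFE. One safe sequence: P8, P3, P1, P4, P9, P6.
Key observation: at P8 the run first touches a limit — (1, 2, 1, 0) against (1, 3, 1, 0), exact on a resource it actually requests.
Step-by-step check:
  pool = (1, 3, 1, 0)
  run P8 (needs (1, 2, 1, 0), free (1, 3, 1, 0)); after release of (2, 0, 3, 2) the pool is (3, 3, 4, 2)
  run P3 (needs (2, 2, 0, 2), free (3, 3, 4, 2)); after release of (0, 0, 1, 2) the pool is (3, 3, 5, 4)
  run P1 (needs (3, 0, 5, 2), free (3, 3, 5, 4)); after release of (2, 2, 1, 1) the pool is (5, 5, 6, 5)
  run P4 (needs (4, 4, 3, 5), free (5, 5, 6, 5)); after release of (0, 3, 0, 0) the pool is (5, 8, 6, 5)
  run P9 (needs (5, 7, 6, 4), free (5, 8, 6, 5)); after release of (0, 2, 1, 1) the pool is (5, 10, 7, 6)
  run P6 (needs (4, 9, 6, 2), free (5, 10, 7, 6)); after release of (1, 0, 2, 0) the pool is (6, 10, 9, 6)
(3) Precisely 1 of the possible complete orderings is a safe sequence.
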